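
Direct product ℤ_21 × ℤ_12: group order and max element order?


|ℤ_21 × ℤ_12| = 21 × 12 = 252
Max element order = lcm(21,12) = 84
Cyclic? No (gcd=3)

|ℤ_21×ℤ_12| = 252, max element order = 84


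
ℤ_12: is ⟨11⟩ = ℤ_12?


g generates ℤ_n iff gcd(g, n) = 1
gcd(11, 12) = 1
Since gcd = 1, 11 is a generator.

Yes, 11 generates ℤ_12


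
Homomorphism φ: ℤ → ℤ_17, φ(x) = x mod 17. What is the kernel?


Kernel = preimage of identity
ker(φ) = {x ∈ ℤ : x ≡ 0 (mod 17)} = 17ℤ = {0, ±17, ±34, ...}

ker(φ) = 17ℤ


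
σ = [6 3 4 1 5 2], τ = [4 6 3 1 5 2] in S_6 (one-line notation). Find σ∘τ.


σ∘τ: apply τ first, then σ
1 →τ 4 →σ 1
2 →τ 6 →σ 2
3 →τ 3 →σ 4
4 →τ 1 →σ 6
5 →τ 5 →σ 5
6 →τ 2 →σ 3

σ∘τ = [1 2 4 6 5 3]


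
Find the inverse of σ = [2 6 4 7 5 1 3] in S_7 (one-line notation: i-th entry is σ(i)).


To find σ⁻¹, swap domain and range:
σ(1) = 2 → σ⁻¹(2) = 1
σ(2) = 6 → σ⁻¹(6) = 2
σ(3) = 4 → σ⁻¹(4) = 3
σ(4) = 7 → σ⁻¹(7) = 4
σ(5) = 5 → σ⁻¹(5) = 5
σ(6) = 1 → σ⁻¹(1) = 6
σ(7) = 3 → σ⁻¹(3) = 7

σ⁻¹ = [6 1 7 3 5 2 4]


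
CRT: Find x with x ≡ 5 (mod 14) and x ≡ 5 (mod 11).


m₁ = 14, m₂ = 11, gcd = 1, so CRT applies. M = m₁·m₂ = 154
Let M₁ = M/m₁ = 11, M₂ = M/m₂ = 14
Find y₁ ≡ M₁⁻¹ (mod m₁): 11⁻¹ ≡ 9 (mod 14)
Find y₂ ≡ M₂⁻¹ (mod m₂): 14⁻¹ ≡ 4 (mod 11)
x = a₁·M₁·y₁ + a₂·M₂·y₂ = 5·11·9 + 5·14·4 = 775
Reduce mod 154: x ≡ 5
Check: 5 mod 14 = 5 ✓, 5 mod 11 = 5 ✓

x ≡ 5 (mod 154)


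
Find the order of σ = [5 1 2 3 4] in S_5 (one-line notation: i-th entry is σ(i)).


Cycle decomposition: (1 5 4 3 2)
Cycle lengths: 5
Order = lcm(5) = 5

ord(σ) = 5


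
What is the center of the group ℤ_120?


Z(G) = {g ∈ G | gx = xg for all x ∈ G}
ℤ_120 is abelian, so Z(G) = G

Z(ℤ_120) = ℤ_120


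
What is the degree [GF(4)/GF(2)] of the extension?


GF(4) = GF(2^2), so the extension degree is 2

[GF(4)/GF(2)] = 2


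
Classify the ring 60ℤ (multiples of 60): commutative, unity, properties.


60ℤ is a commutative ring under +,× but has no multiplicative identity (1 ∉ 60ℤ); it has no zero divisors, but without unity it is not an integral domain
Commutative: Yes
Integral domain: No
Has unity: No

60ℤ (multiples of 60): Commutative=Yes, Unity=No


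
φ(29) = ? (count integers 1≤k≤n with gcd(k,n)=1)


φ(n) = count of k ∈ {1,...,n} with gcd(k,n)=1
Coprimes to 29: {1, 2, 3, 4, 5, 6, 7, 8, 9, 10, 11, 12, 13, 14, 15, 16, 17, 18, 19, 20, 21, 22, 23, 24, 25, 26, 27, 28}
Count: 28

φ(29) = 28


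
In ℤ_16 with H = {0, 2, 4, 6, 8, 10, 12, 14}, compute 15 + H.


15 + H = {15 + h (mod 16) : h ∈ H}
15+0=15, 15+2=1, 15+4=3, 15+6=5, 15+8=7, 15+10=9, 15+12=11, 15+14=13
15 + H = {1, 3, 5, 7, 9, 11, 13, 15} = 1 + H

15 + H = {1, 3, 5, 7, 9, 11, 13, 15}


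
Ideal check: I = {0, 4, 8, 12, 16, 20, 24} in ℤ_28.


Check ideal conditions for I = {0, 4, 8, 12, 16, 20, 24} in ℤ_28:
(1) I is an additive subgroup? Yes
(2) For r ∈ ℤ_28 and a ∈ I: r·a ∈ I? Yes

Yes, I is an ideal of ℤ_28


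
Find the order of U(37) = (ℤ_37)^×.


U(n) is the group of units mod n; |U(n)| = φ(n)
|U(37)| = φ(37) = 36

|U(37) = (ℤ_37)^×| = 36


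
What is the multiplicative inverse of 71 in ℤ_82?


Use the extended Euclidean algorithm to write 1 = 71·s + 82·t; then s mod 82 is the inverse.
Euclidean algorithm:
  71 = 0·82 + 71
  82 = 1·71 + 11
  71 = 6·11 + 5
  11 = 2·5 + 1
  5 = 5·1 + 0
gcd(71,82) = 1
Back-substitution gives: 71·(-15) + 82·(13) = 1
So 71⁻¹ ≡ -15 ≡ 67 (mod 82)
Check: 71 × 67 = 4757 ≡ 1 (mod 82) ✓

71⁻¹ ≡ 67 (mod 82)


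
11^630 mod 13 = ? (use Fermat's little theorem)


Fermat's little theorem: if p is prime and gcd(a,p)=1, then a^(p-1) ≡ 1 (mod p)
p = 13 is prime, gcd(11,13) = 1
Reduce exponent: 630 mod 12 = 6
So 11^630 ≡ 11^6 (mod 13)
11^6 mod 13 = 12

11^630 ≡ 12 (mod 13)


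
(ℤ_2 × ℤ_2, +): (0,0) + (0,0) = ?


Operation: componentwise addition mod (2, 2)
(0,0) + (0,0) = ((a₁+b₁) mod 2, (a₂+b₂) mod 2) with a = (0,0), b = (0,0)

(0,0) + (0,0) = (0,0)


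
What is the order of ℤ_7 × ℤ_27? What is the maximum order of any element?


|ℤ_7 × ℤ_27| = 7 × 27 = 189
Max element order = lcm(7,27) = 189
Cyclic? Yes (gcd=1)

|ℤ_7×ℤ_27| = 189, max element order = 189


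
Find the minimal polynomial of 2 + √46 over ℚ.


Let α = 2 + √46. Then α - 2 = √46, so (α - 2)² = 46, giving α² - 4α - 42 = 0. Degree 2 and α ∉ ℚ, so this is the minimal polynomial.

Minimal polynomial: x² - 4x - 42


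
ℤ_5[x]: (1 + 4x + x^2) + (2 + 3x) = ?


Add coefficients mod 5:
x^0: 1 + 2 = 3 (mod 5)
x^1: 4 + 3 = 2 (mod 5)
x^2: 1 + 0 = 1 (mod 5)
Result: 3 + 2x + x^2

f + g = 3 + 2x + x^2


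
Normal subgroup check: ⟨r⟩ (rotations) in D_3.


H = ⟨r⟩ (rotations) in D_3
The rotation subgroup ⟨r⟩ has index 2 in D_3, so it is normal

Yes, normal subgroup


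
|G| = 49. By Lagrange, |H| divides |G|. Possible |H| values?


Lagrange's theorem: |H| divides |G|
|G| = 49
Divisors of 49: 1, 7, 49

Possible subgroup orders: {1, 7, 49}


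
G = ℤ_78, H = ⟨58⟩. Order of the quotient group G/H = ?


|⟨58⟩| = n / gcd(58, 78) = 78 / 2 = 39
H is normal (ℤ_78 is abelian).
|G/H| = |G| / |H| = 78 / 39 = 2

|G/H| = 2


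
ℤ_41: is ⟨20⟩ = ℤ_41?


g generates ℤ_n iff gcd(g, n) = 1
gcd(20, 41) = 1
Since gcd = 1, 20 is a generator.

Yes, 20 generates ℤ_41


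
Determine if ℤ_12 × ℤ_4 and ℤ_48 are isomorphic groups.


Comparing ℤ_12 × ℤ_4 and ℤ_48:
gcd(12,4) = 4 ≠ 1. Max element order in ℤ_12×ℤ_4 is lcm(12,4) = 12 < 48, so it has no element of order 48

No, ℤ_12 × ℤ_4 ≇ ℤ_48


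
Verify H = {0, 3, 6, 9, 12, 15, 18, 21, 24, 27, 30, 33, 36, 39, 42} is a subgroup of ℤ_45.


Subgroup test for H = {0, 3, 6, 9, 12, 15, 18, 21, 24, 27, 30, 33, 36, 39, 42} in (ℤ_45, +):
(1) 0 ∈ H? Yes
(2) Closure: for all a,b ∈ H, (a+b) mod 45 ∈ H? Yes
(3) Inverses: for all a ∈ H, -a mod 45 ∈ H? Yes

Yes, H is a subgroup of ℤ_45


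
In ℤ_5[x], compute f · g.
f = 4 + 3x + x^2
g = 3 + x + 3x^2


Expand and collect like terms; reduce coefficients mod 5:
x^0: 4·3 = 12 ≡ 2 (mod 5)
x^1: 4·1 + 3·3 = 13 ≡ 3 (mod 5)
x^2: 4·3 + 3·1 + 1·3 = 18 ≡ 3 (mod 5)
x^3: 3·3 + 1·1 = 10 ≡ 0 (mod 5)
x^4: 1·3 = 3 ≡ 3 (mod 5)
Result: 2 + 3x + 3x^2 + 3x^4

f · g = 2 + 3x + 3x^2 + 3x^4


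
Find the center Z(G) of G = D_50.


Z(G) = {g ∈ G | gx = xg for all x ∈ G}
For even n, Z(D_n) = {e, r^(n/2)}: the 180° rotation r^25 commutes with every reflection and rotation

Z(D_50) = {e, r^25}


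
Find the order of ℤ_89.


ℤ_n has n elements.

|ℤ_89| = 89


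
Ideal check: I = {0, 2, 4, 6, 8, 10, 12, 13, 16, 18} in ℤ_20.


Check ideal conditions for I = {0, 2, 4, 6, 8, 10, 12, 13, 16, 18} in ℤ_20:
(1) I is an additive subgroup? No
(2) For r ∈ ℤ_20 and a ∈ I: r·a ∈ I? No  [counterexample: r=3, a=13, r·a mod 20 = 19 ∉ I]

No, I is not an ideal of ℤ_20


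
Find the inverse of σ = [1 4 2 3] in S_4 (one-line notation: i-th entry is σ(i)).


To find σ⁻¹, swap domain and range:
σ(1) = 1 → σ⁻¹(1) = 1
σ(2) = 4 → σ⁻¹(4) = 2
σ(3) = 2 → σ⁻¹(2) = 3
σ(4) = 3 → σ⁻¹(3) = 4

σ⁻¹ = [1 3 4 2]


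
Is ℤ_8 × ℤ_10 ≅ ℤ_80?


Comparing ℤ_8 × ℤ_10 and ℤ_80:
gcd(8,10) = 2 ≠ 1. Max element order in ℤ_8×ℤ_10 is lcm(8,10) = 40 < 80, so it has no element of order 80

No, ℤ_8 × ℤ_10 ≇ ℤ_80


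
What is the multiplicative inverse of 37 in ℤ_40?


Use the extended Euclidean algorithm to write 1 = 37·s + 40·t; then s mod 40 is the inverse.
Euclidean algorithm:
  37 = 0·40 + 37
  40 = 1·37 + 3
  37 = 12·3 + 1
  3 = 3·1 + 0
gcd(37,40) = 1
Back-substitution gives: 37·(13) + 40·(-12) = 1
So 37⁻¹ ≡ 13 ≡ 13 (mod 40)
Check: 37 × 13 = 481 ≡ 1 (mod 40) ✓

37⁻¹ ≡ 13 (mod 40)


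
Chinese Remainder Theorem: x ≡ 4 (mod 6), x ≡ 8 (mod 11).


m₁ = 6, m₂ = 11, gcd = 1, so CRT applies. M = m₁·m₂ = 66
Let M₁ = M/m₁ = 11, M₂ = M/m₂ = 6
Find y₁ ≡ M₁⁻¹ (mod m₁): 11⁻¹ ≡ 5 (mod 6)
Find y₂ ≡ M₂⁻¹ (mod m₂): 6⁻¹ ≡ 2 (mod 11)
x = a₁·M₁·y₁ + a₂·M₂·y₂ = 4·11·5 + 8·6·2 = 316
Reduce mod 66: x ≡ 52
Check: 52 mod 6 = 4 ✓, 52 mod 11 = 8 ✓

x ≡ 52 (mod 66)


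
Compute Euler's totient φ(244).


Factor n: 244 = 2^2 × 61
φ(n) = n · ∏(1 - 1/p) over distinct primes p | n
φ(244) = 244 · (1 - 1/2) · (1 - 1/61) = 120

φ(244) = 120


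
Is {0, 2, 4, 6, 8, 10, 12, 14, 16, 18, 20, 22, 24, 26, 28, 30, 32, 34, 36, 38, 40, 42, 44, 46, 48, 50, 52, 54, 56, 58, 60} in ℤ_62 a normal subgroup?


H = {0, 2, 4, 6, 8, 10, 12, 14, 16, 18, 20, 22, 24, 26, 28, 30, 32, 34, 36, 38, 40, 42, 44, 46, 48, 50, 52, 54, 56, 58, 60} in ℤ_62
ℤ_62 is abelian; every subgroup of an abelian group is normal

Yes, normal subgroup


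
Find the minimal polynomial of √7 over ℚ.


√7 satisfies x² - 7 = 0, irreducible over ℚ since 7 is squarefree

Minimal polynomial: x² - 7


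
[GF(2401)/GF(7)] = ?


GF(2401) = GF(7^4), so the extension degree is 4

[GF(2401)/GF(7)] = 4


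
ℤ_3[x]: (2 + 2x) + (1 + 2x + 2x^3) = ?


Add coefficients mod 3:
x^0: 2 + 1 = 0 (mod 3)
x^1: 2 + 2 = 1 (mod 3)
x^2: 0 + 0 = 0 (mod 3)
x^3: 0 + 2 = 2 (mod 3)
Result: x + 2x^3

f + g = x + 2x^3


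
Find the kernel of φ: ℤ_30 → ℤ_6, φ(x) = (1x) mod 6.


Kernel = preimage of identity
ker(φ) = {x ∈ ℤ_30 : 1x ≡ 0 (mod 6)}. Since 6 | 30, φ is well-defined. The kernel is the cyclic subgroup ⟨6⟩ of ℤ_30 (order 5), i.e. {0, 6, 12, 18, 24}

ker(φ) = {0, 6, 12, 18, 24}


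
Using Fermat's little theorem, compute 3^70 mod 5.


Fermat's little theorem: if p is prime and gcd(a,p)=1, then a^(p-1) ≡ 1 (mod p)
p = 5 is prime, gcd(3,5) = 1
Reduce exponent: 70 mod 4 = 2
So 3^70 ≡ 3^2 (mod 5)
3^2 mod 5 = 4

3^70 ≡ 4 (mod 5)


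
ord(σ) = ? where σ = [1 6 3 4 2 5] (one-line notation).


Cycle decomposition: (2 6 5)
Cycle lengths: 3
Order = lcm(3) = 3

ord(σ) = 3


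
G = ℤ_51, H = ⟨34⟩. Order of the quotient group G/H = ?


|⟨34⟩| = n / gcd(34, 51) = 51 / 17 = 3
H is normal (ℤ_51 is abelian).
|G/H| = |G| / |H| = 51 / 3 = 17

|G/H| = 17


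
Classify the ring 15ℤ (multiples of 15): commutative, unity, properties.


15ℤ is a commutative ring under +,× but has no multiplicative identity (1 ∉ 15ℤ); it has no zero divisors, but without unity it is not an integral domain
Commutative: Yes
Integral domain: No
Has unity: No

15ℤ (multiples of 15): Commutative=Yes, Unity=No


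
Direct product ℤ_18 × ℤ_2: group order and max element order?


|ℤ_18 × ℤ_2| = 18 × 2 = 36
Max element order = lcm(18,2) = 18
Cyclic? No (gcd=2)

|ℤ_18×ℤ_2| = 36, max element order = 18


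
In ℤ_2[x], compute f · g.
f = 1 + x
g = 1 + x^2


Expand and collect like terms; reduce coefficients mod 2:
x^0: 1·1 = 1 ≡ 1 (mod 2)
x^1: 1·0 + 1·1 = 1 ≡ 1 (mod 2)
x^2: 1·1 + 1·0 = 1 ≡ 1 (mod 2)
x^3: 1·1 = 1 ≡ 1 (mod 2)
Result: 1 + x + x^2 + x^3

f · g = 1 + x + x^2 + x^3


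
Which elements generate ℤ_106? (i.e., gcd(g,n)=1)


g generates ℤ_n iff gcd(g,n) = 1
Prime factors of 106: 2, 53
Generators are g ∈ {1,...,105} not divisible by any of these primes.
Generators: {1, 3, 5, 7, 9, 11, 13, 15, 17, 19, 21, 23, 25, 27, 29, 31, 33, 35, 37, 39, 41, 43, 45, 47, 49, 51, 55, 57, 59, 61, 63, 65, 67, 69, 71, 73, 75, 77, 79, 81, 83, 85, 87, 89, 91, 93, 95, 97, 99, 101, 103, 105}
Number of generators = φ(106) = 52

Generators of ℤ_106 = {1, 3, 5, 7, 9, 11, 13, 15, 17, 19, 21, 23, 25, 27, 29, 31, 33, 35, 37, 39, 41, 43, 45, 47, 49, 51, 55, 57, 59, 61, 63, 65, 67, 69, 71, 73, 75, 77, 79, 81, 83, 85, 87, 89, 91, 93, 95, 97, 99, 101, 103, 105}


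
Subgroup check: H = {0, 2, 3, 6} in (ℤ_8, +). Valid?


Subgroup test for H = {0, 2, 3, 6} in (ℤ_8, +):
(1) 0 ∈ H? Yes
(2) Closure: for all a,b ∈ H, (a+b) mod 8 ∈ H? No  [counterexample: 2 + 2 = 4 ∉ H]
(3) Inverses: for all a ∈ H, -a mod 8 ∈ H? No

No, H is not a subgroup of ℤ_8


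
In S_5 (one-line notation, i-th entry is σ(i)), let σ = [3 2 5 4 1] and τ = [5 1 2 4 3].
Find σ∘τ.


σ∘τ: apply τ first, then σ
1 →τ 5 →σ 1
2 →τ 1 →σ 3
3 →τ 2 →σ 2
4 →τ 4 →σ 4
5 →τ 3 →σ 5

σ∘τ = [1 3 2 4 5]


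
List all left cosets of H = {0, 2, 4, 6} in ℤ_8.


H = {0, 2, 4, 6}, |H| = 4
Number of cosets = |G|/|H| = 8/4 = 2
0 + H = {0, 2, 4, 6}
1 + H = {1, 3, 5, 7}

Cosets: 0+H={0,2,4,6}; 1+H={1,3,5,7}


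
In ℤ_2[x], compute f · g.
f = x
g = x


Expand and collect like terms; reduce coefficients mod 2:
x^0: 0·0 = 0 ≡ 0 (mod 2)
x^1: 0·1 + 1·0 = 0 ≡ 0 (mod 2)
x^2: 1·1 = 1 ≡ 1 (mod 2)
Result: x^2

f · g = x^2


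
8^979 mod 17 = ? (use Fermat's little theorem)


Fermat's little theorem: if p is prime and gcd(a,p)=1, then a^(p-1) ≡ 1 (mod p)
p = 17 is prime, gcd(8,17) = 1
Reduce exponent: 979 mod 16 = 3
So 8^979 ≡ 8^3 (mod 17)
8^3 mod 17 = 2

8^979 ≡ 2 (mod 17)


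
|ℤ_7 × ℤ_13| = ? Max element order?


|ℤ_7 × ℤ_13| = 7 × 13 = 91
Max element order = lcm(7,13) = 91
Cyclic? Yes (gcd=1)

|ℤ_7×ℤ_13| = 91, max element order = 91


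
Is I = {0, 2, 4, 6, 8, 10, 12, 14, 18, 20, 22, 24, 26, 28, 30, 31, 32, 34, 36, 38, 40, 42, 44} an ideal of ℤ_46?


Check ideal conditions for I = {0, 2, 4, 6, 8, 10, 12, 14, 18, 20, 22, 24, 26, 28, 30, 31, 32, 34, 36, 38, 40, 42, 44} in ℤ_46:
(1) I is an additive subgroup? No
(2) For r ∈ ℤ_46 and a ∈ I: r·a ∈ I? No  [counterexample: r=2, a=8, r·a mod 46 = 16 ∉ I]

No, I is not an ideal of ℤ_46


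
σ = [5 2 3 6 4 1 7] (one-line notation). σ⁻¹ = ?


To find σ⁻¹, swap domain and range:
σ(1) = 5 → σ⁻¹(5) = 1
σ(2) = 2 → σ⁻¹(2) = 2
σ(3) = 3 → σ⁻¹(3) = 3
σ(4) = 6 → σ⁻¹(6) = 4
σ(5) = 4 → σ⁻¹(4) = 5
σ(6) = 1 → σ⁻¹(1) = 6
σ(7) = 7 → σ⁻¹(7) = 7

σ⁻¹ = [6 2 3 5 1 4 7]


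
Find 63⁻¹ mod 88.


Use the extended Euclidean algorithm to write 1 = 63·s + 88·t; then s mod 88 is the inverse.
Euclidean algorithm:
  63 = 0·88 + 63
  88 = 1·63 + 25
  63 = 2·25 + 13
  25 = 1·13 + 12
  13 = 1·12 + 1
  12 = 12·1 + 0
gcd(63,88) = 1
Back-substitution gives: 63·(7) + 88·(-5) = 1
So 63⁻¹ ≡ 7 ≡ 7 (mod 88)
Check: 63 × 7 = 441 ≡ 1 (mod 88) ✓

63⁻¹ ≡ 7 (mod 88)


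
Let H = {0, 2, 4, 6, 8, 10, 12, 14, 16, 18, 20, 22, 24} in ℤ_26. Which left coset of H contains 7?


7 + H = {7 + h (mod 26) : h ∈ H}
7+0=7, 7+2=9, 7+4=11, 7+6=13, 7+8=15, 7+10=17, 7+12=19, 7+14=21, 7+16=23, 7+18=25, 7+20=1, 7+22=3, 7+24=5
7 + H = {1, 3, 5, 7, 9, 11, 13, 15, 17, 19, 21, 23, 25} = 1 + H

7 + H = {1, 3, 5, 7, 9, 11, 13, 15, 17, 19, 21, 23, 25}


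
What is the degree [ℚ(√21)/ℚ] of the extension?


√21 has minimal polynomial x² - 21 (irreducible over ℚ since 21 is squarefree)

[ℚ(√21)/ℚ] = 2


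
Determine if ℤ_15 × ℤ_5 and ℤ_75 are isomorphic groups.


Comparing ℤ_15 × ℤ_5 and ℤ_75:
gcd(15,5) = 5 ≠ 1. Max element order in ℤ_15×ℤ_5 is lcm(15,5) = 15 < 75, so it has no element of order 75

No, ℤ_15 × ℤ_5 ≇ ℤ_75


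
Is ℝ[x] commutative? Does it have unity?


Polynomial ring over ℝ (an integral domain) is a commutative integral domain with unity 1
Commutative: Yes
Integral domain: Yes
Has unity: Yes

ℝ[x]: Commutative=Yes, Unity=Yes


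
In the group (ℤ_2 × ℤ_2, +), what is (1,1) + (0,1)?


Operation: componentwise addition mod (2, 2)
(1,1) + (0,1) = ((a₁+b₁) mod 2, (a₂+b₂) mod 2) with a = (1,1), b = (0,1)

(1,1) + (0,1) = (1,0)


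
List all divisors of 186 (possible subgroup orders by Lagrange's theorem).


Lagrange's theorem: |H| divides |G|
|G| = 186
Divisors of 186: 1, 2, 3, 6, 31, 62, 93, 186

Possible subgroup orders: {1, 2, 3, 6, 31, 62, 93, 186}


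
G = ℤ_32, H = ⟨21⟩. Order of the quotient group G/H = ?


|⟨21⟩| = n / gcd(21, 32) = 32 / 1 = 32
H is normal (ℤ_32 is abelian).
|G/H| = |G| / |H| = 32 / 32 = 1

|G/H| = 1


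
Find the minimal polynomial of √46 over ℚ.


√46 satisfies x² - 46 = 0, irreducible over ℚ since 46 is squarefree

Minimal polynomial: x² - 46


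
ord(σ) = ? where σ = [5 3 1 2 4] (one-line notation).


Cycle decomposition: (1 5 4 2 3)
Cycle lengths: 5
Order = lcm(5) = 5

ord(σ) = 5


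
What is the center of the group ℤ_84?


Z(G) = {g ∈ G | gx = xg for all x ∈ G}
ℤ_84 is abelian, so Z(G) = G

Z(ℤ_84) = ℤ_84


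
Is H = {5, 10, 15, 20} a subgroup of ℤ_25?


Subgroup test for H = {5, 10, 15, 20} in (ℤ_25, +):
(1) 0 ∈ H? No
(2) Closure: for all a,b ∈ H, (a+b) mod 25 ∈ H? No  [counterexample: 5 + 20 = 0 ∉ H]
(3) Inverses: for all a ∈ H, -a mod 25 ∈ H? Yes

No, H is not a subgroup of ℤ_25


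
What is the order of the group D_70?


|D_n| = 2n (n rotations and n reflections)
|D_70| = 2×70 = 140

|D_70| = 140


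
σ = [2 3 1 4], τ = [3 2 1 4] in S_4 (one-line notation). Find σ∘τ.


σ∘τ: apply τ first, then σ
1 →τ 3 →σ 1
2 →τ 2 →σ 3
3 →τ 1 →σ 2
4 →τ 4 →σ 4

σ∘τ = [1 3 2 4]


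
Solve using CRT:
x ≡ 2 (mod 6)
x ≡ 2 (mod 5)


m₁ = 6, m₂ = 5, gcd = 1, so CRT applies. M = m₁·m₂ = 30
Let M₁ = M/m₁ = 5, M₂ = M/m₂ = 6
Find y₁ ≡ M₁⁻¹ (mod m₁): 5⁻¹ ≡ 5 (mod 6)
Find y₂ ≡ M₂⁻¹ (mod m₂): 6⁻¹ ≡ 1 (mod 5)
x = a₁·M₁·y₁ + a₂·M₂·y₂ = 2·5·5 + 2·6·1 = 62
Reduce mod 30: x ≡ 2
Check: 2 mod 6 = 2 ✓, 2 mod 5 = 2 ✓

x ≡ 2 (mod 30)


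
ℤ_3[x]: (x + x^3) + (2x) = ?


Add coefficients mod 3:
x^0: 0 + 0 = 0 (mod 3)
x^1: 1 + 2 = 0 (mod 3)
x^2: 0 + 0 = 0 (mod 3)
x^3: 1 + 0 = 1 (mod 3)
Result: x^3

f + g = x^3


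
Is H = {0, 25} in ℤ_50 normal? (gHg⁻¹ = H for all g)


H = {0, 25} in ℤ_50
ℤ_50 is abelian; every subgroup of an abelian group is normal

Yes, normal subgroup


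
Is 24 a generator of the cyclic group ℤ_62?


g generates ℤ_n iff gcd(g, n) = 1
gcd(24, 62) = 2
Since gcd = 2 ≠ 1, ⟨24⟩ has order 31 < 62, so 24 is not a generator.

No, 24 does not generate ℤ_62


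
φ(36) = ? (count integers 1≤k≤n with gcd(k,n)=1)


Factor n: 36 = 2^2 × 3^2
φ(n) = n · ∏(1 - 1/p) over distinct primes p | n
φ(36) = 36 · (1 - 1/2) · (1 - 1/3) = 12

φ(36) = 12


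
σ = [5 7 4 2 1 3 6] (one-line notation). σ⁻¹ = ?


To find σ⁻¹, swap domain and range:
σ(1) = 5 → σ⁻¹(5) = 1
σ(2) = 7 → σ⁻¹(7) = 2
σ(3) = 4 → σ⁻¹(4) = 3
σ(4) = 2 → σ⁻¹(2) = 4
σ(5) = 1 → σ⁻¹(1) = 5
σ(6) = 3 → σ⁻¹(3) = 6
σ(7) = 6 → σ⁻¹(6) = 7

σ⁻¹ = [5 4 6 3 1 7 2]


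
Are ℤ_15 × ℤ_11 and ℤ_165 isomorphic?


Comparing ℤ_15 × ℤ_11 and ℤ_165:
gcd(15,11) = 1, so ℤ_15 × ℤ_11 ≅ ℤ_165 (CRT)

Yes, ℤ_15 × ℤ_11 ≅ ℤ_165


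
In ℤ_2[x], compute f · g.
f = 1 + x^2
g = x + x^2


Expand and collect like terms; reduce coefficients mod 2:
x^0: 1·0 = 0 ≡ 0 (mod 2)
x^1: 1·1 + 0·0 = 1 ≡ 1 (mod 2)
x^2: 1·1 + 0·1 + 1·0 = 1 ≡ 1 (mod 2)
x^3: 0·1 + 1·1 = 1 ≡ 1 (mod 2)
x^4: 1·1 = 1 ≡ 1 (mod 2)
Result: x + x^2 + x^3 + x^4

f · g = x + x^2 + x^3 + x^4


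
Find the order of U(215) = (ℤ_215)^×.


U(n) is the group of units mod n; |U(n)| = φ(n)
|U(215)| = φ(215) = 168

|U(215) = (ℤ_215)^×| = 168


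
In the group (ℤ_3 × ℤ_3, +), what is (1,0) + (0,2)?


Operation: componentwise addition mod (3, 3)
(1,0) + (0,2) = ((a₁+b₁) mod 3, (a₂+b₂) mod 3) with a = (1,0), b = (0,2)

(1,0) + (0,2) = (1,2)


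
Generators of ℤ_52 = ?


g generates ℤ_n iff gcd(g,n) = 1
Prime factors of 52: 2, 13
Generators are g ∈ {1,...,51} not divisible by any of these primes.
Generators: {1, 3, 5, 7, 9, 11, 15, 17, 19, 21, 23, 25, 27, 29, 31, 33, 35, 37, 41, 43, 45, 47, 49, 51}
Number of generators = φ(52) = 24

Generators of ℤ_52 = {1, 3, 5, 7, 9, 11, 15, 17, 19, 21, 23, 25, 27, 29, 31, 33, 35, 37, 41, 43, 45, 47, 49, 51}


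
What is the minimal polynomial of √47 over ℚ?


√47 satisfies x² - 47 = 0, irreducible over ℚ since 47 is squarefree

Minimal polynomial: x² - 47


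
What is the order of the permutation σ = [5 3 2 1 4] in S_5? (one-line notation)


Cycle decomposition: (1 5 4) (2 3)
Cycle lengths: 3, 2
Order = lcm(3, 2) = 6

ord(σ) = 6


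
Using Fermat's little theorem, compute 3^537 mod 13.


Fermat's little theorem: if p is prime and gcd(a,p)=1, then a^(p-1) ≡ 1 (mod p)
p = 13 is prime, gcd(3,13) = 1
Reduce exponent: 537 mod 12 = 9
So 3^537 ≡ 3^9 (mod 13)
3^9 mod 13 = 1

3^537 ≡ 1 (mod 13)


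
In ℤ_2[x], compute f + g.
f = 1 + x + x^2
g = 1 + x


Add coefficients mod 2:
x^0: 1 + 1 = 0 (mod 2)
x^1: 1 + 1 = 0 (mod 2)
x^2: 1 + 0 = 1 (mod 2)
Result: x^2

f + g = x^2


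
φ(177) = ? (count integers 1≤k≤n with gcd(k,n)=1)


Factor n: 177 = 3 × 59
φ(n) = n · ∏(1 - 1/p) over distinct primes p | n
φ(177) = 177 · (1 - 1/3) · (1 - 1/59) = 116

φ(177) = 116


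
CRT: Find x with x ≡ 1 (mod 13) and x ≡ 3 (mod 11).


m₁ = 13, m₂ = 11, gcd = 1, so CRT applies. M = m₁·m₂ = 143
Let M₁ = M/m₁ = 11, M₂ = M/m₂ = 13
Find y₁ ≡ M₁⁻¹ (mod m₁): 11⁻¹ ≡ 6 (mod 13)
Find y₂ ≡ M₂⁻¹ (mod m₂): 13⁻¹ ≡ 6 (mod 11)
x = a₁·M₁·y₁ + a₂·M₂·y₂ = 1·11·6 + 3·13·6 = 300
Reduce mod 143: x ≡ 14
Check: 14 mod 13 = 1 ✓, 14 mod 11 = 3 ✓

x ≡ 14 (mod 143)


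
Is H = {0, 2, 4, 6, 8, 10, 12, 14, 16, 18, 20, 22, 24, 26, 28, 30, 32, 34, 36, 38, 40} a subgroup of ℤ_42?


Subgroup test for H = {0, 2, 4, 6, 8, 10, 12, 14, 16, 18, 20, 22, 24, 26, 28, 30, 32, 34, 36, 38, 40} in (ℤ_42, +):
(1) 0 ∈ H? Yes
(2) Closure: for all a,b ∈ H, (a+b) mod 42 ∈ H? Yes
(3) Inverses: for all a ∈ H, -a mod 42 ∈ H? Yes

Yes, H is a subgroup of ℤ_42


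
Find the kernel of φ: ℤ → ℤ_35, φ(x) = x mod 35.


Kernel = preimage of identity
ker(φ) = {x ∈ ℤ : x ≡ 0 (mod 35)} = 35ℤ = {0, ±35, ±70, ...}

ker(φ) = 35ℤ


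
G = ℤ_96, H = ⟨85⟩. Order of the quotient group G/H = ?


|⟨85⟩| = n / gcd(85, 96) = 96 / 1 = 96
H is normal (ℤ_96 is abelian).
|G/H| = |G| / |H| = 96 / 96 = 1

|G/H| = 1


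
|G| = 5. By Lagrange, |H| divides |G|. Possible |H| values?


Lagrange's theorem: |H| divides |G|
|G| = 5
Divisors of 5: 1, 5

Possible subgroup orders: {1, 5}


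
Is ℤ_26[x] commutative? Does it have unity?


ℤ_26 has zero divisors (2·13 ≡ 0), and these lift to constant zero divisors in ℤ_26[x]; so not an integral domain
Commutative: Yes
Integral domain: No
Has unity: Yes

ℤ_26[x]: Commutative=Yes, Unity=Yes


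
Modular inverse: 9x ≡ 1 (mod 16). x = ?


Use the extended Euclidean algorithm to write 1 = 9·s + 16·t; then s mod 16 is the inverse.
Euclidean algorithm:
  9 = 0·16 + 9
  16 = 1·9 + 7
  9 = 1·7 + 2
  7 = 3·2 + 1
  2 = 2·1 + 0
gcd(9,16) = 1
Back-substitution gives: 9·(-7) + 16·(4) = 1
So 9⁻¹ ≡ -7 ≡ 9 (mod 16)
Check: 9 × 9 = 81 ≡ 1 (mod 16) ✓

9⁻¹ ≡ 9 (mod 16)


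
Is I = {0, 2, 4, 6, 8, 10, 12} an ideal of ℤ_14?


Check ideal conditions for I = {0, 2, 4, 6, 8, 10, 12} in ℤ_14:
(1) I is an additive subgroup? Yes
(2) For r ∈ ℤ_14 and a ∈ I: r·a ∈ I? Yes

Yes, I is an ideal of ℤ_14


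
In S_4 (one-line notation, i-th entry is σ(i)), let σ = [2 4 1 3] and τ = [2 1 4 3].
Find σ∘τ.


σ∘τ: apply τ first, then σ
1 →τ 2 →σ 4
2 →τ 1 →σ 2
3 →τ 4 →σ 3
4 →τ 3 →σ 1

σ∘τ = [4 2 3 1]


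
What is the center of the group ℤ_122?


Z(G) = {g ∈ G | gx = xg for all x ∈ G}
ℤ_122 is abelian, so Z(G) = G

Z(ℤ_122) = ℤ_122


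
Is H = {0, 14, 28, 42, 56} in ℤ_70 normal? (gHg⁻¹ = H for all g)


H = {0, 14, 28, 42, 56} in ℤ_70
ℤ_70 is abelian; every subgroup of an abelian group is normal

Yes, normal subgroup


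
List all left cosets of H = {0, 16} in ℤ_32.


H = {0, 16}, |H| = 2
Number of cosets = |G|/|H| = 32/2 = 16
0 + H = {0, 16}
1 + H = {1, 17}
2 + H = {2, 18}
3 + H = {3, 19}
4 + H = {4, 20}
5 + H = {5, 21}
6 + H = {6, 22}
7 + H = {7, 23}
8 + H = {8, 24}
9 + H = {9, 25}
10 + H = {10, 26}
11 + H = {11, 27}
12 + H = {12, 28}
13 + H = {13, 29}
14 + H = {14, 30}
15 + H = {15, 31}

Cosets: 0+H={0,16}; 1+H={1,17}; 2+H={2,18}; 3+H={3,19}; 4+H={4,20}; 5+H={5,21}; 6+H={6,22}; 7+H={7,23}; 8+H={8,24}; 9+H={9,25}; 10+H={10,26}; 11+H={11,27}; 12+H={12,28}; 13+H={13,29}; 14+H={14,30}; 15+H={15,31}


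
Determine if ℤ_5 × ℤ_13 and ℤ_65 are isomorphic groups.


Comparing ℤ_5 × ℤ_13 and ℤ_65:
gcd(5,13) = 1, so ℤ_5 × ℤ_13 ≅ ℤ_65 (CRT)

Yes, ℤ_5 × ℤ_13 ≅ ℤ_65


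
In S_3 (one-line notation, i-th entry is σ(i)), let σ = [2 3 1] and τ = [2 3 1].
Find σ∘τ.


σ∘τ: apply τ first, then σ
1 →τ 2 →σ 3
2 →τ 3 →σ 1
3 →τ 1 →σ 2

σ∘τ = [3 1 2]


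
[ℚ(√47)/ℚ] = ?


√47 has minimal polynomial x² - 47 (irreducible over ℚ since 47 is squarefree)

[ℚ(√47)/ℚ] = 2


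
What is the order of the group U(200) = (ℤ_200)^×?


U(n) is the group of units mod n; |U(n)| = φ(n)
|U(200)| = φ(200) = 80

|U(200) = (ℤ_200)^×| = 80


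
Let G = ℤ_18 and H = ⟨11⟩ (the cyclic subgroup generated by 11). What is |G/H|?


|⟨11⟩| = n / gcd(11, 18) = 18 / 1 = 18
H is normal (ℤ_18 is abelian).
|G/H| = |G| / |H| = 18 / 18 = 1

|G/H| = 1


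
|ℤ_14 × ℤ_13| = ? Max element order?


|ℤ_14 × ℤ_13| = 14 × 13 = 182
Max element order = lcm(14,13) = 182
Cyclic? Yes (gcd=1)

|ℤ_14×ℤ_13| = 182, max element order = 182


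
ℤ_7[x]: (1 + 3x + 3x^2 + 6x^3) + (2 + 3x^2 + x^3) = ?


Add coefficients mod 7:
x^0: 1 + 2 = 3 (mod 7)
x^1: 3 + 0 = 3 (mod 7)
x^2: 3 + 3 = 6 (mod 7)
x^3: 6 + 1 = 0 (mod 7)
Result: 3 + 3x + 6x^2

f + g = 3 + 3x + 6x^2


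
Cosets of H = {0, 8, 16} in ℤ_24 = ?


H = {0, 8, 16}, |H| = 3
Number of cosets = |G|/|H| = 24/3 = 8
0 + H = {0, 8, 16}
1 + H = {1, 9, 17}
2 + H = {2, 10, 18}
3 + H = {3, 11, 19}
4 + H = {4, 12, 20}
5 + H = {5, 13, 21}
6 + H = {6, 14, 22}
7 + H = {7, 15, 23}

Cosets: 0+H={0,8,16}; 1+H={1,9,17}; 2+H={2,10,18}; 3+H={3,11,19}; 4+H={4,12,20}; 5+H={5,13,21}; 6+H={6,14,22}; 7+H={7,15,23}


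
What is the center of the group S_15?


Z(G) = {g ∈ G | gx = xg for all x ∈ G}
S_n is non-abelian for n ≥ 3; Z(S_15) is trivial

Z(S_15) = {e}


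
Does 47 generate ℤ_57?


g generates ℤ_n iff gcd(g, n) = 1
gcd(47, 57) = 1
Since gcd = 1, 47 is a generator.

Yes, 47 generates ℤ_57


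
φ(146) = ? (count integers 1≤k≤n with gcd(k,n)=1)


Factor n: 146 = 2 × 73
φ(n) = n · ∏(1 - 1/p) over distinct primes p | n
φ(146) = 146 · (1 - 1/2) · (1 - 1/73) = 72

φ(146) = 72


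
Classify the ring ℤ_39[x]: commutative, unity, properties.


ℤ_39 has zero divisors (3·13 ≡ 0), and these lift to constant zero divisors in ℤ_39[x]; so not an integral domain
Commutative: Yes
Integral domain: No
Has unity: Yes

ℤ_39[x]: Commutative=Yes, Unity=Yes


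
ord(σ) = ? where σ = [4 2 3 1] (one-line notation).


Cycle decomposition: (1 4)
Cycle lengths: 2
Order = lcm(2) = 2

ord(σ) = 2


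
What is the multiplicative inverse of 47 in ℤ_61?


Use the extended Euclidean algorithm to write 1 = 47·s + 61·t; then s mod 61 is the inverse.
Euclidean algorithm:
  47 = 0·61 + 47
  61 = 1·47 + 14
  47 = 3·14 + 5
  14 = 2·5 + 4
  5 = 1·4 + 1
  4 = 4·1 + 0
gcd(47,61) = 1
Back-substitution gives: 47·(13) + 61·(-10) = 1
So 47⁻¹ ≡ 13 ≡ 13 (mod 61)
Check: 47 × 13 = 611 ≡ 1 (mod 61) ✓

47⁻¹ ≡ 13 (mod 61)


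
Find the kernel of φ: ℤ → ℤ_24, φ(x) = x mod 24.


Kernel = preimage of identity
ker(φ) = {x ∈ ℤ : x ≡ 0 (mod 24)} = 24ℤ = {0, ±24, ±48, ...}

ker(φ) = 24ℤ


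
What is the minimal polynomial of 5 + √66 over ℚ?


Let α = 5 + √66. Then α - 5 = √66, so (α - 5)² = 66, giving α² - 10α - 41 = 0. Degree 2 and α ∉ ℚ, so this is the minimal polynomial.

Minimal polynomial: x² - 10x - 41


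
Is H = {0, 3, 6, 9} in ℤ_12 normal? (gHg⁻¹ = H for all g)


H = {0, 3, 6, 9} in ℤ_12
ℤ_12 is abelian; every subgroup of an abelian group is normal

Yes, normal subgroup


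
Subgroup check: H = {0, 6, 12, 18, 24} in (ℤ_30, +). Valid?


Subgroup test for H = {0, 6, 12, 18, 24} in (ℤ_30, +):
(1) 0 ∈ H? Yes
(2) Closure: for all a,b ∈ H, (a+b) mod 30 ∈ H? Yes
(3) Inverses: for all a ∈ H, -a mod 30 ∈ H? Yes

Yes, H is a subgroup of ℤ_30


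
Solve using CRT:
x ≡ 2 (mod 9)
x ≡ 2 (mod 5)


m₁ = 9, m₂ = 5, gcd = 1, so CRT applies. M = m₁·m₂ = 45
Let M₁ = M/m₁ = 5, M₂ = M/m₂ = 9
Find y₁ ≡ M₁⁻¹ (mod m₁): 5⁻¹ ≡ 2 (mod 9)
Find y₂ ≡ M₂⁻¹ (mod m₂): 9⁻¹ ≡ 4 (mod 5)
x = a₁·M₁·y₁ + a₂·M₂·y₂ = 2·5·2 + 2·9·4 = 92
Reduce mod 45: x ≡ 2
Check: 2 mod 9 = 2 ✓, 2 mod 5 = 2 ✓

x ≡ 2 (mod 45)


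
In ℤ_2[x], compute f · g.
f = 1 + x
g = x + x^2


Expand and collect like terms; reduce coefficients mod 2:
x^0: 1·0 = 0 ≡ 0 (mod 2)
x^1: 1·1 + 1·0 = 1 ≡ 1 (mod 2)
x^2: 1·1 + 1·1 = 2 ≡ 0 (mod 2)
x^3: 1·1 = 1 ≡ 1 (mod 2)
Result: x + x^3

f · g = x + x^3


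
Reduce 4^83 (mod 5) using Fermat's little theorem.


Fermat's little theorem: if p is prime and gcd(a,p)=1, then a^(p-1) ≡ 1 (mod p)
p = 5 is prime, gcd(4,5) = 1
Reduce exponent: 83 mod 4 = 3
So 4^83 ≡ 4^3 (mod 5)
4^3 mod 5 = 4

4^83 ≡ 4 (mod 5)


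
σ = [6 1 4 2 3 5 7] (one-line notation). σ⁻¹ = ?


To find σ⁻¹, swap domain and range:
σ(1) = 6 → σ⁻¹(6) = 1
σ(2) = 1 → σ⁻¹(1) = 2
σ(3) = 4 → σ⁻¹(4) = 3
σ(4) = 2 → σ⁻¹(2) = 4
σ(5) = 3 → σ⁻¹(3) = 5
σ(6) = 5 → σ⁻¹(5) = 6
σ(7) = 7 → σ⁻¹(7) = 7

σ⁻¹ = [2 4 5 3 6 1 7]


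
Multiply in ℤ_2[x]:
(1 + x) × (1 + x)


Expand and collect like terms; reduce coefficients mod 2:
x^0: 1·1 = 1 ≡ 1 (mod 2)
x^1: 1·1 + 1·1 = 2 ≡ 0 (mod 2)
x^2: 1·1 = 1 ≡ 1 (mod 2)
Result: 1 + x^2

f · g = 1 + x^2


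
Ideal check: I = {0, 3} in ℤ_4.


Check ideal conditions for I = {0, 3} in ℤ_4:
(1) I is an additive subgroup? No
(2) For r ∈ ℤ_4 and a ∈ I: r·a ∈ I? No  [counterexample: r=2, a=3, r·a mod 4 = 2 ∉ I]

No, I is not an ideal of ℤ_4


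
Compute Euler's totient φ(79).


Factor n: 79 = 79
φ(n) = n · ∏(1 - 1/p) over distinct primes p | n
φ(79) = 79 · (1 - 1/79) = 78

φ(79) = 78


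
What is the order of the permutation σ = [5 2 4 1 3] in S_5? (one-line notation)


Cycle decomposition: (1 5 3 4)
Cycle lengths: 4
Order = lcm(4) = 4

ord(σ) = 4


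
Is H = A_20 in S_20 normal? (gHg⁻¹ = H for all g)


H = A_20 in S_20
A_20 has index 2 in S_20, and every subgroup of index 2 is normal

Yes, normal subgroup


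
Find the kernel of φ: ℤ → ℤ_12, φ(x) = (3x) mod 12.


Kernel = preimage of identity
ker(φ) = {x ∈ ℤ : 3x ≡ 0 (mod 12)}. gcd(3,12) = 3, so 3x ≡ 0 (mod 12) ⟺ x ≡ 0 (mod 12/3 = 4). Hence ker(φ) = 4ℤ

ker(φ) = 4ℤ


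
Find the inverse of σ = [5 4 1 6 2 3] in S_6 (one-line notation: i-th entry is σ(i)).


To find σ⁻¹, swap domain and range:
σ(1) = 5 → σ⁻¹(5) = 1
σ(2) = 4 → σ⁻¹(4) = 2
σ(3) = 1 → σ⁻¹(1) = 3
σ(4) = 6 → σ⁻¹(6) = 4
σ(5) = 2 → σ⁻¹(2) = 5
σ(6) = 3 → σ⁻¹(3) = 6

σ⁻¹ = [3 5 6 2 1 4]


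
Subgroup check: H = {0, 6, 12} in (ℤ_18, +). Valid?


Subgroup test for H = {0, 6, 12} in (ℤ_18, +):
(1) 0 ∈ H? Yes
(2) Closure: for all a,b ∈ H, (a+b) mod 18 ∈ H? Yes
(3) Inverses: for all a ∈ H, -a mod 18 ∈ H? Yes

Yes, H is a subgroup of ℤ_18


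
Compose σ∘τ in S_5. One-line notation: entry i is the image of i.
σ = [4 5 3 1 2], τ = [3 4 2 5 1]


σ∘τ: apply τ first, then σ
1 →τ 3 →σ 3
2 →τ 4 →σ 1
3 →τ 2 →σ 5
4 →τ 5 →σ 2
5 →τ 1 →σ 4

σ∘τ = [3 1 5 2 4]


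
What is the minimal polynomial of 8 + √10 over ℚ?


Let α = 8 + √10. Then α - 8 = √10, so (α - 8)² = 10, giving α² - 16α + 54 = 0. Degree 2 and α ∉ ℚ, so this is the minimal polynomial.

Minimal polynomial: x² - 16x + 54


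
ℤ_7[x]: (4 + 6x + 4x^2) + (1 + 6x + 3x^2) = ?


Add coefficients mod 7:
x^0: 4 + 1 = 5 (mod 7)
x^1: 6 + 6 = 5 (mod 7)
x^2: 4 + 3 = 0 (mod 7)
Result: 5 + 5x

f + g = 5 + 5x


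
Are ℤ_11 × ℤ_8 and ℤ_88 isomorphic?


Comparing ℤ_11 × ℤ_8 and ℤ_88:
gcd(11,8) = 1, so ℤ_11 × ℤ_8 ≅ ℤ_88 (CRT)

Yes, ℤ_11 × ℤ_8 ≅ ℤ_88


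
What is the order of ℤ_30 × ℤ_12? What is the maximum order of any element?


|ℤ_30 × ℤ_12| = 30 × 12 = 360
Max element order = lcm(30,12) = 60
Cyclic? No (gcd=6)

|ℤ_30×ℤ_12| = 360, max element order = 60


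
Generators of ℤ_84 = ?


g generates ℤ_n iff gcd(g,n) = 1
Prime factors of 84: 2, 3, 7
Generators are g ∈ {1,...,83} not divisible by any of these primes.
Generators: {1, 5, 11, 13, 17, 19, 23, 25, 29, 31, 37, 41, 43, 47, 53, 55, 59, 61, 65, 67, 71, 73, 79, 83}
Number of generators = φ(84) = 24

Generators of ℤ_84 = {1, 5, 11, 13, 17, 19, 23, 25, 29, 31, 37, 41, 43, 47, 53, 55, 59, 61, 65, 67, 71, 73, 79, 83}


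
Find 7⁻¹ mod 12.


Use the extended Euclidean algorithm to write 1 = 7·s + 12·t; then s mod 12 is the inverse.
Euclidean algorithm:
  7 = 0·12 + 7
  12 = 1·7 + 5
  7 = 1·5 + 2
  5 = 2·2 + 1
  2 = 2·1 + 0
gcd(7,12) = 1
Back-substitution gives: 7·(-5) + 12·(3) = 1
So 7⁻¹ ≡ -5 ≡ 7 (mod 12)
Check: 7 × 7 = 49 ≡ 1 (mod 12) ✓

7⁻¹ ≡ 7 (mod 12)


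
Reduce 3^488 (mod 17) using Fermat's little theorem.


Fermat's little theorem: if p is prime and gcd(a,p)=1, then a^(p-1) ≡ 1 (mod p)
p = 17 is prime, gcd(3,17) = 1
Reduce exponent: 488 mod 16 = 8
So 3^488 ≡ 3^8 (mod 17)
3^8 mod 17 = 16

3^488 ≡ 16 (mod 17)


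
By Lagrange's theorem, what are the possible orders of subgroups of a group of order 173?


Lagrange's theorem: |H| divides |G|
|G| = 173
Divisors of 173: 1, 173

Possible subgroup orders: {1, 173}


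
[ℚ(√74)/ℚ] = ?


√74 has minimal polynomial x² - 74 (irreducible over ℚ since 74 is squarefree)

[ℚ(√74)/ℚ] = 2


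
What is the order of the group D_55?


|D_n| = 2n (n rotations and n reflections)
|D_55| = 2×55 = 110

|D_55| = 110


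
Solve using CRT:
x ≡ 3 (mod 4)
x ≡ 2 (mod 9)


m₁ = 4, m₂ = 9, gcd = 1, so CRT applies. M = m₁·m₂ = 36
Let M₁ = M/m₁ = 9, M₂ = M/m₂ = 4
Find y₁ ≡ M₁⁻¹ (mod m₁): 9⁻¹ ≡ 1 (mod 4)
Find y₂ ≡ M₂⁻¹ (mod m₂): 4⁻¹ ≡ 7 (mod 9)
x = a₁·M₁·y₁ + a₂·M₂·y₂ = 3·9·1 + 2·4·7 = 83
Reduce mod 36: x ≡ 11
Check: 11 mod 4 = 3 ✓, 11 mod 9 = 2 ✓

x ≡ 11 (mod 36)


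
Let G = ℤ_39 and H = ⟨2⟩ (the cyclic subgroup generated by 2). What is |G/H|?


|⟨2⟩| = n / gcd(2, 39) = 39 / 1 = 39
H is normal (ℤ_39 is abelian).
|G/H| = |G| / |H| = 39 / 39 = 1

|G/H| = 1


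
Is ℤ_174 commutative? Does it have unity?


ℤ_174 is a commutative ring with unity 1; 174 = 2×87 is composite, so 2·87 ≡ 0 gives zero divisors (not an integral domain)
Commutative: Yes
Integral domain: No
Has unity: Yes

ℤ_174: Commutative=Yes, Unity=Yes


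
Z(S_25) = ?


Z(G) = {g ∈ G | gx = xg for all x ∈ G}
S_n is non-abelian for n ≥ 3; Z(S_25) is trivial

Z(S_25) = {e}


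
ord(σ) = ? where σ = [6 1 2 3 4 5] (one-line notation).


Cycle decomposition: (1 6 5 4 3 2)
Cycle lengths: 6
Order = lcm(6) = 6

ord(σ) = 6


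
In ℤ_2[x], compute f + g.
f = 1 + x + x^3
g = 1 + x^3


Add coefficients mod 2:
x^0: 1 + 1 = 0 (mod 2)
x^1: 1 + 0 = 1 (mod 2)
x^2: 0 + 0 = 0 (mod 2)
x^3: 1 + 1 = 0 (mod 2)
Result: x

f + g = x


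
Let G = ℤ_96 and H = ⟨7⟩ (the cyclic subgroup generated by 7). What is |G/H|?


|⟨7⟩| = n / gcd(7, 96) = 96 / 1 = 96
H is normal (ℤ_96 is abelian).
|G/H| = |G| / |H| = 96 / 96 = 1

|G/H| = 1


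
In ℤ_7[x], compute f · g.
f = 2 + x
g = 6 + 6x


Expand and collect like terms; reduce coefficients mod 7:
x^0: 2·6 = 12 ≡ 5 (mod 7)
x^1: 2·6 + 1·6 = 18 ≡ 4 (mod 7)
x^2: 1·6 = 6 ≡ 6 (mod 7)
Result: 5 + 4x + 6x^2

f · g = 5 + 4x + 6x^2


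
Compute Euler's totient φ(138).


Factor n: 138 = 2 × 3 × 23
φ(n) = n · ∏(1 - 1/p) over distinct primes p | n
φ(138) = 138 · (1 - 1/2) · (1 - 1/3) · (1 - 1/23) = 44

φ(138) = 44


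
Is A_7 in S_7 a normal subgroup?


H = A_7 in S_7
A_7 has index 2 in S_7, and every subgroup of index 2 is normal

Yes, normal subgroup


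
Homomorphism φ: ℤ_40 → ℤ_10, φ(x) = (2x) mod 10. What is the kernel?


Kernel = preimage of identity
ker(φ) = {x ∈ ℤ_40 : 2x ≡ 0 (mod 10)}. Since 10 | 40, φ is well-defined. The kernel is the cyclic subgroup ⟨5⟩ of ℤ_40 (order 8), i.e. {0, 5, 10, 15, 20, 25, 30, 35}

ker(φ) = {0, 5, 10, 15, 20, 25, 30, 35}


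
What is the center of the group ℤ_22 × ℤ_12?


Z(G) = {g ∈ G | gx = xg for all x ∈ G}
Direct product of abelian groups is abelian, so Z(G) = G

Z(ℤ_22 × ℤ_12) = ℤ_22 × ℤ_12


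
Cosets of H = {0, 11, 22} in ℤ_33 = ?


H = {0, 11, 22}, |H| = 3
Number of cosets = |G|/|H| = 33/3 = 11
0 + H = {0, 11, 22}
1 + H = {1, 12, 23}
2 + H = {2, 13, 24}
3 + H = {3, 14, 25}
4 + H = {4, 15, 26}
5 + H = {5, 16, 27}
6 + H = {6, 17, 28}
7 + H = {7, 18, 29}
8 + H = {8, 19, 30}
9 + H = {9, 20, 31}
10 + H = {10, 21, 32}

Cosets: 0+H={0,11,22}; 1+H={1,12,23}; 2+H={2,13,24}; 3+H={3,14,25}; 4+H={4,15,26}; 5+H={5,16,27}; 6+H={6,17,28}; 7+H={7,18,29}; 8+H={8,19,30}; 9+H={9,20,31}; 10+H={10,21,32}


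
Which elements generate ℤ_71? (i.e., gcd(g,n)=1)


g generates ℤ_n iff gcd(g,n) = 1
Prime factors of 71: 71
Generators are g ∈ {1,...,70} not divisible by any of these primes.
Generators: {1, 2, 3, 4, 5, 6, 7, 8, 9, 10, 11, 12, 13, 14, 15, 16, 17, 18, 19, 20, 21, 22, 23, 24, 25, 26, 27, 28, 29, 30, 31, 32, 33, 34, 35, 36, 37, 38, 39, 40, 41, 42, 43, 44, 45, 46, 47, 48, 49, 50, 51, 52, 53, 54, 55, 56, 57, 58, 59, 60, 61, 62, 63, 64, 65, 66, 67, 68, 69, 70}
Number of generators = φ(71) = 70

Generators of ℤ_71 = {1, 2, 3, 4, 5, 6, 7, 8, 9, 10, 11, 12, 13, 14, 15, 16, 17, 18, 19, 20, 21, 22, 23, 24, 25, 26, 27, 28, 29, 30, 31, 32, 33, 34, 35, 36, 37, 38, 39, 40, 41, 42, 43, 44, 45, 46, 47, 48, 49, 50, 51, 52, 53, 54, 55, 56, 57, 58, 59, 60, 61, 62, 63, 64, 65, 66, 67, 68, 69, 70}


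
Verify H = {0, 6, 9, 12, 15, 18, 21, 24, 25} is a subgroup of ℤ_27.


Subgroup test for H = {0, 6, 9, 12, 15, 18, 21, 24, 25} in (ℤ_27, +):
(1) 0 ∈ H? Yes
(2) Closure: for all a,b ∈ H, (a+b) mod 27 ∈ H? No  [counterexample: 6 + 24 = 3 ∉ H]
(3) Inverses: for all a ∈ H, -a mod 27 ∈ H? No

No, H is not a subgroup of ℤ_27


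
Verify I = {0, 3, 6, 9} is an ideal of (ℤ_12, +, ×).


Check ideal conditions for I = {0, 3, 6, 9} in ℤ_12:
(1) I is an additive subgroup? Yes
(2) For r ∈ ℤ_12 and a ∈ I: r·a ∈ I? Yes

Yes, I is an ideal of ℤ_12


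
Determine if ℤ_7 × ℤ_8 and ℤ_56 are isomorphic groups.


Comparing ℤ_7 × ℤ_8 and ℤ_56:
gcd(7,8) = 1, so ℤ_7 × ℤ_8 ≅ ℤ_56 (CRT)

Yes, ℤ_7 × ℤ_8 ≅ ℤ_56


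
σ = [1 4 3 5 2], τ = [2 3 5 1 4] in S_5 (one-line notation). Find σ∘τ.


σ∘τ: apply τ first, then σ
1 →τ 2 →σ 4
2 →τ 3 →σ 3
3 →τ 5 →σ 2
4 →τ 1 →σ 1
5 →τ 4 →σ 5

σ∘τ = [4 3 2 1 5]
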